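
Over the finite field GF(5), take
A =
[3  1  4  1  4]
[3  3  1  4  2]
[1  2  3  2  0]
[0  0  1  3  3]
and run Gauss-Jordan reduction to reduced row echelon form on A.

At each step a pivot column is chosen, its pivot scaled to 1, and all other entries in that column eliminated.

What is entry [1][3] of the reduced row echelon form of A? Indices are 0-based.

M[1][3] = 1

step 1: normalize row 0 (÷3) = (1, 2, 3, 2, 3)
  row 1: subtract 3×row0 = (0, 2, 2, 3, 3)
  row 2: subtract 1×row0 = (0, 0, 0, 0, 2)
step 2: normalize row 1 (÷2) = (0, 1, 1, 4, 4)
  row 0: subtract 2×row1 = (1, 0, 1, 4, 0)
step 3: exchange rows 2,3
step 3: normalize row 2 (÷1) = (0, 0, 1, 3, 3)
  row 0: subtract 1×row2 = (1, 0, 0, 1, 2)
  row 1: subtract 1×row2 = (0, 1, 0, 1, 1)
skip col 3 (zero from row 3)
step 4: normalize row 3 (÷2) = (0, 0, 0, 0, 1)
  row 0: subtract 2×row3 = (1, 0, 0, 1, 0)
  row 1: subtract 1×row3 = (0, 1, 0, 1, 0)
  row 2: subtract 3×row3 = (0, 0, 1, 3, 0)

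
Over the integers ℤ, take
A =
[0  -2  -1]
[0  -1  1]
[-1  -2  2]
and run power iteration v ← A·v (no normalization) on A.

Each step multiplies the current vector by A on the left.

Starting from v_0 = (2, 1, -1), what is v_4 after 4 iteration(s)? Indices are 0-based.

v_4 = (22, -13, -41)

v_0 = (2, 1, -1).
v_1 = A·v_0 = (-1, -2, -6).
v_2 = A·v_1 = (10, -4, -7).
v_3 = A·v_2 = (15, -3, -16).
v_4 = A·v_3 = (22, -13, -41).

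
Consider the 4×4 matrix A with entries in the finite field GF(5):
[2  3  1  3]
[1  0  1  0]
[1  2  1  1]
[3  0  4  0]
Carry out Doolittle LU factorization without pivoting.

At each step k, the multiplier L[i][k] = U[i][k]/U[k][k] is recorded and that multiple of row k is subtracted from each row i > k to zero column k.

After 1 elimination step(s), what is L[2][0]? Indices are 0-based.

k=0: U[0][0]=2
  eliminate (1,0): mult=3, new row 1: (0, 1, 3, 1); set L[1][0]=3
  eliminate (2,0): mult=3, new row 2: (0, 3, 3, 2); set L[2][0]=3
  eliminate (3,0): mult=4, new row 3: (0, 3, 0, 3); set L[3][0]=4

L[2][0] = 3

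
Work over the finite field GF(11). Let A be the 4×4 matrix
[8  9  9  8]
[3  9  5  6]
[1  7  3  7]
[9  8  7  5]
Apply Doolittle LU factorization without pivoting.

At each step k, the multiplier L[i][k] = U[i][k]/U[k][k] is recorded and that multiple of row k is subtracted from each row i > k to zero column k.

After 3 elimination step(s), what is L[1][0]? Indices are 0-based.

L[1][0] = 10

k=0: U[0][0]=8
  eliminate (1,0): mult=10, new row 1: (0, 7, 3, 3); set L[1][0]=10
  eliminate (2,0): mult=7, new row 2: (0, 10, 6, 6); set L[2][0]=7
  eliminate (3,0): mult=8, new row 3: (0, 2, 1, 7); set L[3][0]=8
k=1: U[1][1]=7
  eliminate (2,1): mult=3, new row 2: (0, 0, 8, 8); set L[2][1]=3
  eliminate (3,1): mult=5, new row 3: (0, 0, 8, 3); set L[3][1]=5
k=2: U[2][2]=8
  eliminate (3,2): mult=1, new row 3: (0, 0, 0, 6); set L[3][2]=1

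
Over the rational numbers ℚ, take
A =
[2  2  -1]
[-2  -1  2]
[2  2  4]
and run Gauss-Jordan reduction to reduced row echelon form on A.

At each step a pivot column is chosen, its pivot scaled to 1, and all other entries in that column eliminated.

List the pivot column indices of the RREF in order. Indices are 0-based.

pivot columns: 0, 1, 2

pivot(0,0)=2: scale R0 → (1, 1, -1/2)
  clear (1,0): R1 −= (-2)R0 → (0, 1, 1)
  clear (2,0): R2 −= (2)R0 → (0, 0, 5)
pivot(1,1)=1: scale R1 → (0, 1, 1)
  clear (0,1): R0 −= (1)R1 → (1, 0, -3/2)
pivot(2,2)=5: scale R2 → (0, 0, 1)
  clear (0,2): R0 −= (-3/2)R2 → (1, 0, 0)
  clear (1,2): R1 −= (1)R2 → (0, 1, 0)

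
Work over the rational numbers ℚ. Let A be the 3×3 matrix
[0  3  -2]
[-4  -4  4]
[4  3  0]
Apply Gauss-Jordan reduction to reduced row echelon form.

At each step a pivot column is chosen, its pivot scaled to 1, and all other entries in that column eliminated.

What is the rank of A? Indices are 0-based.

pivot(0,0): swap R0↔R1
pivot(0,0)=-4: scale R0 → (1, 1, -1)
  clear (2,0): R2 −= (4)R0 → (0, -1, 4)
pivot(1,1)=3: scale R1 → (0, 1, -2/3)
  clear (0,1): R0 −= (1)R1 → (1, 0, -1/3)
  clear (2,1): R2 −= (-1)R1 → (0, 0, 10/3)
pivot(2,2)=10/3: scale R2 → (0, 0, 1)
  clear (0,2): R0 −= (-1/3)R2 → (1, 0, 0)
  clear (1,2): R1 −= (-2/3)R2 → (0, 1, 0)

rank = 3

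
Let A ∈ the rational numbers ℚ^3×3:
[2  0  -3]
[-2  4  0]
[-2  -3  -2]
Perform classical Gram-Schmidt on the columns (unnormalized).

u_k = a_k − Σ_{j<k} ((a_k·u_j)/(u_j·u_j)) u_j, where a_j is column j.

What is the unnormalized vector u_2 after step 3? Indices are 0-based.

u_2 = (-203/74, -87/74, -58/37)

Step 1: u_0 = a_0 = (2, -2, -2).
Step 2: u_1 = a_1 − (-1/6)·u_0 = (1/3, 11/3, -10/3).
Step 3: u_2 = a_2 − (-1/6)·u_0 − (17/74)·u_1 = (-203/74, -87/74, -58/37).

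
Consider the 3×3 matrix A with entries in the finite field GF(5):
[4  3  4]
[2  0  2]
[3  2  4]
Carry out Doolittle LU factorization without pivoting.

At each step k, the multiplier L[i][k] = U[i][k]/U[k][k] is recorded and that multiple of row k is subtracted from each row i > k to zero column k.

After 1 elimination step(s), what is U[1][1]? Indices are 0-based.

U[1][1] = 1

Step 1: pivot at (0,0) is 4.
  row1 ← row1 − (3)·row0  ⇒  L[1][0]=3, U row1=(0, 1, 0)
  row2 ← row2 − (2)·row0  ⇒  L[2][0]=2, U row2=(0, 1, 1)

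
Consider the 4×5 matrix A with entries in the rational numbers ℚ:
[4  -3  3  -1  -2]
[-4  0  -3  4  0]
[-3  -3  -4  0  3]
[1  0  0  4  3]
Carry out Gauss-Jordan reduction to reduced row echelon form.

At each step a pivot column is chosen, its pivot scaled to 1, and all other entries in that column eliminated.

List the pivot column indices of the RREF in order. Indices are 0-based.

[1] R0 /= 4  ⇒  (1, -3/4, 3/4, -1/4, -1/2)
     R1 -= -4·R0  ⇒  (0, -3, 0, 3, -2)
     R2 -= -3·R0  ⇒  (0, -21/4, -7/4, -3/4, 3/2)
     R3 -= 1·R0  ⇒  (0, 3/4, -3/4, 17/4, 7/2)
[2] R1 /= -3  ⇒  (0, 1, 0, -1, 2/3)
     R0 -= -3/4·R1  ⇒  (1, 0, 3/4, -1, 0)
     R2 -= -21/4·R1  ⇒  (0, 0, -7/4, -6, 5)
     R3 -= 3/4·R1  ⇒  (0, 0, -3/4, 5, 3)
[3] R2 /= -7/4  ⇒  (0, 0, 1, 24/7, -20/7)
     R0 -= 3/4·R2  ⇒  (1, 0, 0, -25/7, 15/7)
     R3 -= -3/4·R2  ⇒  (0, 0, 0, 53/7, 6/7)
[4] R3 /= 53/7  ⇒  (0, 0, 0, 1, 6/53)
     R0 -= -25/7·R3  ⇒  (1, 0, 0, 0, 135/53)
     R1 -= -1·R3  ⇒  (0, 1, 0, 0, 124/159)
     R2 -= 24/7·R3  ⇒  (0, 0, 1, 0, -172/53)

pivot columns: 0, 1, 2, 3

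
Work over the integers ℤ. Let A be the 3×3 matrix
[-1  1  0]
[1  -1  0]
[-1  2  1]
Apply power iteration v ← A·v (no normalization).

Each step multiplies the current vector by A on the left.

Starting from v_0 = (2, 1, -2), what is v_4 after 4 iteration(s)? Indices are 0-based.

v_4 = (8, -8, 7)

v_0 = (2, 1, -2).
v_1 = A·v_0 = (-1, 1, -2).
v_2 = A·v_1 = (2, -2, 1).
v_3 = A·v_2 = (-4, 4, -5).
v_4 = A·v_3 = (8, -8, 7).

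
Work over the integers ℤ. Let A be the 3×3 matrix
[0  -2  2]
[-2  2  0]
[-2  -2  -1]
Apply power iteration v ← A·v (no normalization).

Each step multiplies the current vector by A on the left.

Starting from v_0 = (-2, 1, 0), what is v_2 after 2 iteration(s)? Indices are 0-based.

v_0 = (-2, 1, 0).
v_1 = A·v_0 = (-2, 6, 2).
v_2 = A·v_1 = (-8, 16, -10).

v_2 = (-8, 16, -10)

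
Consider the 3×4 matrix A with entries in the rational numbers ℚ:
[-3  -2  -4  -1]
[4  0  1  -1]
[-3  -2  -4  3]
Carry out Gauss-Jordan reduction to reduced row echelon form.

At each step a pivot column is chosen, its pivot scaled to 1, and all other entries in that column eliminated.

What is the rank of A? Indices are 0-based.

step 1: normalize row 0 (÷-3) = (1, 2/3, 4/3, 1/3)
  row 1: subtract 4×row0 = (0, -8/3, -13/3, -7/3)
  row 2: subtract -3×row0 = (0, 0, 0, 4)
step 2: normalize row 1 (÷-8/3) = (0, 1, 13/8, 7/8)
  row 0: subtract 2/3×row1 = (1, 0, 1/4, -1/4)
skip col 2 (zero from row 2)
step 3: normalize row 2 (÷4) = (0, 0, 0, 1)
  row 0: subtract -1/4×row2 = (1, 0, 1/4, 0)
  row 1: subtract 7/8×row2 = (0, 1, 13/8, 0)

rank = 3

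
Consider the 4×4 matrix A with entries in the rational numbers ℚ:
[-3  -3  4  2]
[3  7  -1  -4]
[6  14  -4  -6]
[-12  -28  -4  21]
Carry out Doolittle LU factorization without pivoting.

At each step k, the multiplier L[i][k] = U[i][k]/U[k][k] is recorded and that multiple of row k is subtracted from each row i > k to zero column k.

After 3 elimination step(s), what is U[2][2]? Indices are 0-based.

[col 0] pivot -3
  R1 -= -1*R0 → (0, 4, 3, -2)  (L[1][0] := -1)
  R2 -= -2*R0 → (0, 8, 4, -2)  (L[2][0] := -2)
  R3 -= 4*R0 → (0, -16, -20, 13)  (L[3][0] := 4)
[col 1] pivot 4
  R2 -= 2*R1 → (0, 0, -2, 2)  (L[2][1] := 2)
  R3 -= -4*R1 → (0, 0, -8, 5)  (L[3][1] := -4)
[col 2] pivot -2
  R3 -= 4*R2 → (0, 0, 0, -3)  (L[3][2] := 4)

U[2][2] = -2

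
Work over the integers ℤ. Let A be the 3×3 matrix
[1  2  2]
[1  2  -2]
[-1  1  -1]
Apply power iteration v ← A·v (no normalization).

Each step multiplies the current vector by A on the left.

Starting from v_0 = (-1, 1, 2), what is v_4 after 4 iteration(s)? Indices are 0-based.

v_4 = (23, -9, 24)

v_0 = (-1, 1, 2).
v_1 = A·v_0 = (5, -3, 0).
v_2 = A·v_1 = (-1, -1, -8).
v_3 = A·v_2 = (-19, 13, 8).
v_4 = A·v_3 = (23, -9, 24).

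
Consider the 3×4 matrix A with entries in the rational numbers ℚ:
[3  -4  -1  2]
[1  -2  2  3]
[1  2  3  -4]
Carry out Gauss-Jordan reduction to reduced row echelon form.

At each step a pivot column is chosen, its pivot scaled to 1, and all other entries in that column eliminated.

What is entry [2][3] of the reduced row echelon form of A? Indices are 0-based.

[1] R0 /= 3  ⇒  (1, -4/3, -1/3, 2/3)
     R1 -= 1·R0  ⇒  (0, -2/3, 7/3, 7/3)
     R2 -= 1·R0  ⇒  (0, 10/3, 10/3, -14/3)
[2] R1 /= -2/3  ⇒  (0, 1, -7/2, -7/2)
     R0 -= -4/3·R1  ⇒  (1, 0, -5, -4)
     R2 -= 10/3·R1  ⇒  (0, 0, 15, 7)
[3] R2 /= 15  ⇒  (0, 0, 1, 7/15)
     R0 -= -5·R2  ⇒  (1, 0, 0, -5/3)
     R1 -= -7/2·R2  ⇒  (0, 1, 0, -28/15)

M[2][3] = 7/15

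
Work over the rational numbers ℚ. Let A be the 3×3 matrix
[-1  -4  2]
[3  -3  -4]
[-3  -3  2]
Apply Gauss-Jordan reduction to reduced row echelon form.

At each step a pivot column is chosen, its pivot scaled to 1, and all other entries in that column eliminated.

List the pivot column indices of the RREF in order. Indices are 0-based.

step 1: normalize row 0 (÷-1) = (1, 4, -2)
  row 1: subtract 3×row0 = (0, -15, 2)
  row 2: subtract -3×row0 = (0, 9, -4)
step 2: normalize row 1 (÷-15) = (0, 1, -2/15)
  row 0: subtract 4×row1 = (1, 0, -22/15)
  row 2: subtract 9×row1 = (0, 0, -14/5)
step 3: normalize row 2 (÷-14/5) = (0, 0, 1)
  row 0: subtract -22/15×row2 = (1, 0, 0)
  row 1: subtract -2/15×row2 = (0, 1, 0)

pivot columns: 0, 1, 2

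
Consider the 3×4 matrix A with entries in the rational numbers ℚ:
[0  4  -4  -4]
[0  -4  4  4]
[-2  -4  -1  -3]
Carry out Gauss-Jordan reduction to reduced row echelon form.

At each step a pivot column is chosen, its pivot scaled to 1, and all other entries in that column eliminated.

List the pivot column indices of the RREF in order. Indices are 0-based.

[1] R0 <-> R2
[1] R0 /= -2  ⇒  (1, 2, 1/2, 3/2)
[2] R1 /= -4  ⇒  (0, 1, -1, -1)
     R0 -= 2·R1  ⇒  (1, 0, 5/2, 7/2)
     R2 -= 4·R1  ⇒  (0, 0, 0, 0)
column 2 empty below row 2
column 3 empty below row 2

pivot columns: 0, 1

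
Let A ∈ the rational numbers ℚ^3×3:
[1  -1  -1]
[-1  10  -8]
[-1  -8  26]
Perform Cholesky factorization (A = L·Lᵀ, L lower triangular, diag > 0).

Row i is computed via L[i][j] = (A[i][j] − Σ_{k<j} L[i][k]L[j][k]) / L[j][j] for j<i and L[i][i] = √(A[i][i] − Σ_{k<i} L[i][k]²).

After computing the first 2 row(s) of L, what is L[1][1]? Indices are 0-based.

L[1][1] = 3

Step 1: L[0][0] = √(1) = 1.
  L[1][0] = (-1) / L[0][0] = -1.
Step 2: L[1][1] = √(9) = 3.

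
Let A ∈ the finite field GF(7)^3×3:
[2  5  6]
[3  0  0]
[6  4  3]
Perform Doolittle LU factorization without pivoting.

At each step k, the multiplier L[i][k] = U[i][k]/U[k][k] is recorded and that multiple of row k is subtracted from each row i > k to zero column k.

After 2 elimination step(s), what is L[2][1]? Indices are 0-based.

[col 0] pivot 2
  R1 -= 5*R0 → (0, 3, 5)  (L[1][0] := 5)
  R2 -= 3*R0 → (0, 3, 6)  (L[2][0] := 3)
[col 1] pivot 3
  R2 -= 1*R1 → (0, 0, 1)  (L[2][1] := 1)

L[2][1] = 1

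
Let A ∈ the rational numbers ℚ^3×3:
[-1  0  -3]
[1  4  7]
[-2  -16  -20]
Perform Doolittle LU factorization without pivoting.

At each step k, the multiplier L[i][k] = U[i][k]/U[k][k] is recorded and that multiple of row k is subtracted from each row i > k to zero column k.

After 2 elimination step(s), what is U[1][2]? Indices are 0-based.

[col 0] pivot -1
  R1 -= -1*R0 → (0, 4, 4)  (L[1][0] := -1)
  R2 -= 2*R0 → (0, -16, -14)  (L[2][0] := 2)
[col 1] pivot 4
  R2 -= -4*R1 → (0, 0, 2)  (L[2][1] := -4)

U[1][2] = 4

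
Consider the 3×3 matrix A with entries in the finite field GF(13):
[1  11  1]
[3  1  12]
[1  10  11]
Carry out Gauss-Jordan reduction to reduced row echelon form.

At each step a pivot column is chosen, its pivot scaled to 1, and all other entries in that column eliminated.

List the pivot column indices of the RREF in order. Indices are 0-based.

pivot(0,0)=1: scale R0 → (1, 11, 1)
  clear (1,0): R1 −= (3)R0 → (0, 7, 9)
  clear (2,0): R2 −= (1)R0 → (0, 12, 10)
pivot(1,1)=7: scale R1 → (0, 1, 5)
  clear (0,1): R0 −= (11)R1 → (1, 0, 11)
  clear (2,1): R2 −= (12)R1 → (0, 0, 2)
pivot(2,2)=2: scale R2 → (0, 0, 1)
  clear (0,2): R0 −= (11)R2 → (1, 0, 0)
  clear (1,2): R1 −= (5)R2 → (0, 1, 0)

pivot columns: 0, 1, 2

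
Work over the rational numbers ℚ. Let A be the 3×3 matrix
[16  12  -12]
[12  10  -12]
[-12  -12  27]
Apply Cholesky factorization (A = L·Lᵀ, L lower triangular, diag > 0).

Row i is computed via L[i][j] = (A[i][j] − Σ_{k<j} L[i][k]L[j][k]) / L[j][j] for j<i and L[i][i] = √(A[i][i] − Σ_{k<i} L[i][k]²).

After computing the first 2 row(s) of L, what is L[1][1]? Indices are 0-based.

L[1][1] = 1

Step 1: L[0][0] = √(16) = 4.
  L[1][0] = (12) / L[0][0] = 3.
Step 2: L[1][1] = √(1) = 1.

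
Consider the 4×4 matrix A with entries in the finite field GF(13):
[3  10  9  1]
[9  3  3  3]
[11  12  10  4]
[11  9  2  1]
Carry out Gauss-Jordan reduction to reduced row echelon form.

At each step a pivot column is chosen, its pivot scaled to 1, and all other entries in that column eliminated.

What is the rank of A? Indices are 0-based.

[1] R0 /= 3  ⇒  (1, 12, 3, 9)
     R1 -= 9·R0  ⇒  (0, 12, 2, 0)
     R2 -= 11·R0  ⇒  (0, 10, 3, 9)
     R3 -= 11·R0  ⇒  (0, 7, 8, 6)
[2] R1 /= 12  ⇒  (0, 1, 11, 0)
     R0 -= 12·R1  ⇒  (1, 0, 1, 9)
     R2 -= 10·R1  ⇒  (0, 0, 10, 9)
     R3 -= 7·R1  ⇒  (0, 0, 9, 6)
[3] R2 /= 10  ⇒  (0, 0, 1, 10)
     R0 -= 1·R2  ⇒  (1, 0, 0, 12)
     R1 -= 11·R2  ⇒  (0, 1, 0, 7)
     R3 -= 9·R2  ⇒  (0, 0, 0, 7)
[4] R3 /= 7  ⇒  (0, 0, 0, 1)
     R0 -= 12·R3  ⇒  (1, 0, 0, 0)
     R1 -= 7·R3  ⇒  (0, 1, 0, 0)
     R2 -= 10·R3  ⇒  (0, 0, 1, 0)

rank = 4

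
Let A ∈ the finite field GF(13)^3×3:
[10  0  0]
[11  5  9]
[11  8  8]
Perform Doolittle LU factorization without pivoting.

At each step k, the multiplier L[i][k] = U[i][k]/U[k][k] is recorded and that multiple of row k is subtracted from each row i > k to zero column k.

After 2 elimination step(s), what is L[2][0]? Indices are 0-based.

L[2][0] = 5

Step 1: pivot at (0,0) is 10.
  row1 ← row1 − (5)·row0  ⇒  L[1][0]=5, U row1=(0, 5, 9)
  row2 ← row2 − (5)·row0  ⇒  L[2][0]=5, U row2=(0, 8, 8)
Step 2: pivot at (1,1) is 5.
  row2 ← row2 − (12)·row1  ⇒  L[2][1]=12, U row2=(0, 0, 4)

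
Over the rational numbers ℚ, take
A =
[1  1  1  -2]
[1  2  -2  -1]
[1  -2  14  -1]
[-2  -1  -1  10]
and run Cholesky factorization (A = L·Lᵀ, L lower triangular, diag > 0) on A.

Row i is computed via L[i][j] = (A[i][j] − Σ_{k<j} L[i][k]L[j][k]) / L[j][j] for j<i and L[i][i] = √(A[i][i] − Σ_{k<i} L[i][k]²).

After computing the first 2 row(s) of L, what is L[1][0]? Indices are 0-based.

Step 1: L[0][0] = √(1) = 1.
  L[1][0] = (1) / L[0][0] = 1.
Step 2: L[1][1] = √(1) = 1.

L[1][0] = 1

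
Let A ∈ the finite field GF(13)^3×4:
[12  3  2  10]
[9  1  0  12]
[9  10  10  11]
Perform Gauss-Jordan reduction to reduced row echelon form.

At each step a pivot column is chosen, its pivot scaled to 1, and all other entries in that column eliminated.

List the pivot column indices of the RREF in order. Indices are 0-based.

pivot columns: 0, 1, 2

[1] R0 /= 12  ⇒  (1, 10, 11, 3)
     R1 -= 9·R0  ⇒  (0, 2, 5, 11)
     R2 -= 9·R0  ⇒  (0, 11, 2, 10)
[2] R1 /= 2  ⇒  (0, 1, 9, 12)
     R0 -= 10·R1  ⇒  (1, 0, 12, 0)
     R2 -= 11·R1  ⇒  (0, 0, 7, 8)
[3] R2 /= 7  ⇒  (0, 0, 1, 3)
     R0 -= 12·R2  ⇒  (1, 0, 0, 3)
     R1 -= 9·R2  ⇒  (0, 1, 0, 11)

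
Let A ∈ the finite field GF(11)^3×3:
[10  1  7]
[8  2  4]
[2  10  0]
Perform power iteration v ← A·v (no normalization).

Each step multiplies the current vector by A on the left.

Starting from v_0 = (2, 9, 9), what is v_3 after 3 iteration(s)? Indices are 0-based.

v_0 = (2, 9, 9).
v_1 = A·v_0 = (4, 4, 6).
v_2 = A·v_1 = (9, 9, 4).
v_3 = A·v_2 = (6, 7, 9).

v_3 = (6, 7, 9)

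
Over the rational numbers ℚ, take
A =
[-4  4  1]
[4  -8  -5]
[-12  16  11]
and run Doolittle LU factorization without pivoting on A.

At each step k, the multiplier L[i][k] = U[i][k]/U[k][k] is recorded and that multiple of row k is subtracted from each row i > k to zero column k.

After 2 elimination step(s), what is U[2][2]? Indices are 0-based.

U[2][2] = 4

[col 0] pivot -4
  R1 -= -1*R0 → (0, -4, -4)  (L[1][0] := -1)
  R2 -= 3*R0 → (0, 4, 8)  (L[2][0] := 3)
[col 1] pivot -4
  R2 -= -1*R1 → (0, 0, 4)  (L[2][1] := -1)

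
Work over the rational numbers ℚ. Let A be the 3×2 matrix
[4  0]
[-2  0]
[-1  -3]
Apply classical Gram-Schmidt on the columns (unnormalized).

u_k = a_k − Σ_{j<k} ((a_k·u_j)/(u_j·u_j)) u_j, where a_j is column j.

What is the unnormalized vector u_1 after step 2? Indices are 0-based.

Step 1: u_0 = a_0 = (4, -2, -1).
Step 2: u_1 = a_1 − (1/7)·u_0 = (-4/7, 2/7, -20/7).

u_1 = (-4/7, 2/7, -20/7)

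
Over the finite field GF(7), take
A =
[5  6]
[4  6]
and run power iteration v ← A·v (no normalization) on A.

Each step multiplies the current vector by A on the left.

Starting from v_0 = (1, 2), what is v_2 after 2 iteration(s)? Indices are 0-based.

v_0 = (1, 2).
v_1 = A·v_0 = (3, 2).
v_2 = A·v_1 = (6, 3).

v_2 = (6, 3)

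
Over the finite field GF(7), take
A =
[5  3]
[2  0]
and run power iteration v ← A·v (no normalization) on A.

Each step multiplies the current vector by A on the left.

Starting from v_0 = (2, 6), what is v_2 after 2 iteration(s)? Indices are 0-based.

v_2 = (5, 0)

v_0 = (2, 6).
v_1 = A·v_0 = (0, 4).
v_2 = A·v_1 = (5, 0).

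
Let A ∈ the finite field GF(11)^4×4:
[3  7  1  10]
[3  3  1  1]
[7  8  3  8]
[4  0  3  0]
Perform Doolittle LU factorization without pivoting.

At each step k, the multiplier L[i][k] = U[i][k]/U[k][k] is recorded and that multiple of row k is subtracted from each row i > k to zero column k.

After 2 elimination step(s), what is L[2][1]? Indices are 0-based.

L[2][1] = 3

k=0: U[0][0]=3
  eliminate (1,0): mult=1, new row 1: (0, 7, 0, 2); set L[1][0]=1
  eliminate (2,0): mult=6, new row 2: (0, 10, 8, 3); set L[2][0]=6
  eliminate (3,0): mult=5, new row 3: (0, 9, 9, 5); set L[3][0]=5
k=1: U[1][1]=7
  eliminate (2,1): mult=3, new row 2: (0, 0, 8, 8); set L[2][1]=3
  eliminate (3,1): mult=6, new row 3: (0, 0, 9, 4); set L[3][1]=6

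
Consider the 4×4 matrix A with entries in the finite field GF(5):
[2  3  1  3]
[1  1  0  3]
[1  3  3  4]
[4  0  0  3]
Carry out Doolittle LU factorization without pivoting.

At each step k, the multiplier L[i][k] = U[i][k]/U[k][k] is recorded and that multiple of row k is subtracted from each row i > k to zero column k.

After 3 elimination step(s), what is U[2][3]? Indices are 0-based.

U[2][3] = 2

k=0: U[0][0]=2
  eliminate (1,0): mult=3, new row 1: (0, 2, 2, 4); set L[1][0]=3
  eliminate (2,0): mult=3, new row 2: (0, 4, 0, 0); set L[2][0]=3
  eliminate (3,0): mult=2, new row 3: (0, 4, 3, 2); set L[3][0]=2
k=1: U[1][1]=2
  eliminate (2,1): mult=2, new row 2: (0, 0, 1, 2); set L[2][1]=2
  eliminate (3,1): mult=2, new row 3: (0, 0, 4, 4); set L[3][1]=2
k=2: U[2][2]=1
  eliminate (3,2): mult=4, new row 3: (0, 0, 0, 1); set L[3][2]=4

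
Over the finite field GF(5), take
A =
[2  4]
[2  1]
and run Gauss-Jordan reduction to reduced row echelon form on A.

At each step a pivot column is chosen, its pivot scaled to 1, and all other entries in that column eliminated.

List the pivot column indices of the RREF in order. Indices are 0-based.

pivot columns: 0, 1

step 1: normalize row 0 (÷2) = (1, 2)
  row 1: subtract 2×row0 = (0, 2)
step 2: normalize row 1 (÷2) = (0, 1)
  row 0: subtract 2×row1 = (1, 0)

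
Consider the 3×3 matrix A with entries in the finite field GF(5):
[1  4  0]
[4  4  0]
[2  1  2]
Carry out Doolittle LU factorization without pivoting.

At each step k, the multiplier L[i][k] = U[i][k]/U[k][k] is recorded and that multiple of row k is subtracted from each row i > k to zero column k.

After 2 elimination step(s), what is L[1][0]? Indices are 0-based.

[col 0] pivot 1
  R1 -= 4*R0 → (0, 3, 0)  (L[1][0] := 4)
  R2 -= 2*R0 → (0, 3, 2)  (L[2][0] := 2)
[col 1] pivot 3
  R2 -= 1*R1 → (0, 0, 2)  (L[2][1] := 1)

L[1][0] = 4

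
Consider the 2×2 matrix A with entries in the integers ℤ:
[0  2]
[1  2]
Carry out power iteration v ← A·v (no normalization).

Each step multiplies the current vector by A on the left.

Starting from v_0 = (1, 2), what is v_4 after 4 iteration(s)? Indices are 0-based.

v_0 = (1, 2).
v_1 = A·v_0 = (4, 5).
v_2 = A·v_1 = (10, 14).
v_3 = A·v_2 = (28, 38).
v_4 = A·v_3 = (76, 104).

v_4 = (76, 104)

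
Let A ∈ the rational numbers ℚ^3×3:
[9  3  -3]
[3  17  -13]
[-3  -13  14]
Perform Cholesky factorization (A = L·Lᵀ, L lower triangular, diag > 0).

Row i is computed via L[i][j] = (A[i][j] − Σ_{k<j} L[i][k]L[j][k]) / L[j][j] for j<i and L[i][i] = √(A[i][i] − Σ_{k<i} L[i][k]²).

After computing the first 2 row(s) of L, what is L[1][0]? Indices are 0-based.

L[1][0] = 1

Step 1: L[0][0] = √(9) = 3.
  L[1][0] = (3) / L[0][0] = 1.
Step 2: L[1][1] = √(16) = 4.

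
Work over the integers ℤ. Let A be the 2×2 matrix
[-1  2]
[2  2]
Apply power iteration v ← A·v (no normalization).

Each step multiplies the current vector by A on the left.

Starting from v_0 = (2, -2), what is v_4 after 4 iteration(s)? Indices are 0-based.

v_4 = (6, -84)

v_0 = (2, -2).
v_1 = A·v_0 = (-6, 0).
v_2 = A·v_1 = (6, -12).
v_3 = A·v_2 = (-30, -12).
v_4 = A·v_3 = (6, -84).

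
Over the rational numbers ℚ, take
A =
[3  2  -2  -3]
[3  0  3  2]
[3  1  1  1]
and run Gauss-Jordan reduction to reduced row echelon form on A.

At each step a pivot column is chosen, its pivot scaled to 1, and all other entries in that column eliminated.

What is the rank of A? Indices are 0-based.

[1] R0 /= 3  ⇒  (1, 2/3, -2/3, -1)
     R1 -= 3·R0  ⇒  (0, -2, 5, 5)
     R2 -= 3·R0  ⇒  (0, -1, 3, 4)
[2] R1 /= -2  ⇒  (0, 1, -5/2, -5/2)
     R0 -= 2/3·R1  ⇒  (1, 0, 1, 2/3)
     R2 -= -1·R1  ⇒  (0, 0, 1/2, 3/2)
[3] R2 /= 1/2  ⇒  (0, 0, 1, 3)
     R0 -= 1·R2  ⇒  (1, 0, 0, -7/3)
     R1 -= -5/2·R2  ⇒  (0, 1, 0, 5)

rank = 3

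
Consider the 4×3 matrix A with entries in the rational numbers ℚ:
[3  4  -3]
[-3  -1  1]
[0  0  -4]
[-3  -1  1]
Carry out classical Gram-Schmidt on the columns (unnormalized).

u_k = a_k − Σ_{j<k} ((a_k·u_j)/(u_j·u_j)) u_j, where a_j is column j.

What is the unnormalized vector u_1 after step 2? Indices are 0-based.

Step 1: u_0 = a_0 = (3, -3, 0, -3).
Step 2: u_1 = a_1 − (2/3)·u_0 = (2, 1, 0, 1).

u_1 = (2, 1, 0, 1)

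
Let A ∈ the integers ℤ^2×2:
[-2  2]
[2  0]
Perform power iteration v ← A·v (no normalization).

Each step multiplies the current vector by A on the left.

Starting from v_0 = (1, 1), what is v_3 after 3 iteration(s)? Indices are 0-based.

v_3 = (-8, 8)

v_0 = (1, 1).
v_1 = A·v_0 = (0, 2).
v_2 = A·v_1 = (4, 0).
v_3 = A·v_2 = (-8, 8).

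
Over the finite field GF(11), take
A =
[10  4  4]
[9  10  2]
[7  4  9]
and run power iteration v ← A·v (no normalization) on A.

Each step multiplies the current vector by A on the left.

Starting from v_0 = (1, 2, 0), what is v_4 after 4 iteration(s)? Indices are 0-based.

v_0 = (1, 2, 0).
v_1 = A·v_0 = (7, 7, 4).
v_2 = A·v_1 = (4, 9, 3).
v_3 = A·v_2 = (0, 0, 3).
v_4 = A·v_3 = (1, 6, 5).

v_4 = (1, 6, 5)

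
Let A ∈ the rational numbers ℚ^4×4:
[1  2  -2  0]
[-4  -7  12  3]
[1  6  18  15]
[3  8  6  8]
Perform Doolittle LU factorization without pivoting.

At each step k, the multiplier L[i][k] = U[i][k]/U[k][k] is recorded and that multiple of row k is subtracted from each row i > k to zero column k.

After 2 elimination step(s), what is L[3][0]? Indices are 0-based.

L[3][0] = 3

[col 0] pivot 1
  R1 -= -4*R0 → (0, 1, 4, 3)  (L[1][0] := -4)
  R2 -= 1*R0 → (0, 4, 20, 15)  (L[2][0] := 1)
  R3 -= 3*R0 → (0, 2, 12, 8)  (L[3][0] := 3)
[col 1] pivot 1
  R2 -= 4*R1 → (0, 0, 4, 3)  (L[2][1] := 4)
  R3 -= 2*R1 → (0, 0, 4, 2)  (L[3][1] := 2)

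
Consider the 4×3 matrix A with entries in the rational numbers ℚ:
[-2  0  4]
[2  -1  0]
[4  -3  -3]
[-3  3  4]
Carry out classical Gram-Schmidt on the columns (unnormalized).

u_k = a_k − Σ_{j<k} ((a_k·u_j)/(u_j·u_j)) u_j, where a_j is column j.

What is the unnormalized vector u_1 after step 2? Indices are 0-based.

Step 1: u_0 = a_0 = (-2, 2, 4, -3).
Step 2: u_1 = a_1 − (-23/33)·u_0 = (-46/33, 13/33, -7/33, 10/11).

u_1 = (-46/33, 13/33, -7/33, 10/11)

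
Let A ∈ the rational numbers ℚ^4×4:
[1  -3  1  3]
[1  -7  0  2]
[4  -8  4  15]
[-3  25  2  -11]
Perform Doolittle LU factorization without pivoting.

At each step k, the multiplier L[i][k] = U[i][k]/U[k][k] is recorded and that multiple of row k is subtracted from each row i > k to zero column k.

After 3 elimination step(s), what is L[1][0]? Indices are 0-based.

L[1][0] = 1

Step 1: pivot at (0,0) is 1.
  row1 ← row1 − (1)·row0  ⇒  L[1][0]=1, U row1=(0, -4, -1, -1)
  row2 ← row2 − (4)·row0  ⇒  L[2][0]=4, U row2=(0, 4, 0, 3)
  row3 ← row3 − (-3)·row0  ⇒  L[3][0]=-3, U row3=(0, 16, 5, -2)
Step 2: pivot at (1,1) is -4.
  row2 ← row2 − (-1)·row1  ⇒  L[2][1]=-1, U row2=(0, 0, -1, 2)
  row3 ← row3 − (-4)·row1  ⇒  L[3][1]=-4, U row3=(0, 0, 1, -6)
Step 3: pivot at (2,2) is -1.
  row3 ← row3 − (-1)·row2  ⇒  L[3][2]=-1, U row3=(0, 0, 0, -4)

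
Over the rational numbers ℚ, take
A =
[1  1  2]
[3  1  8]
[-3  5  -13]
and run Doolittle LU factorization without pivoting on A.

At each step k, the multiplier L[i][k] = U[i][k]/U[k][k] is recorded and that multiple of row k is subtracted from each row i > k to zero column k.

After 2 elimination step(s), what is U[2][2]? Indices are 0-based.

U[2][2] = 1

k=0: U[0][0]=1
  eliminate (1,0): mult=3, new row 1: (0, -2, 2); set L[1][0]=3
  eliminate (2,0): mult=-3, new row 2: (0, 8, -7); set L[2][0]=-3
k=1: U[1][1]=-2
  eliminate (2,1): mult=-4, new row 2: (0, 0, 1); set L[2][1]=-4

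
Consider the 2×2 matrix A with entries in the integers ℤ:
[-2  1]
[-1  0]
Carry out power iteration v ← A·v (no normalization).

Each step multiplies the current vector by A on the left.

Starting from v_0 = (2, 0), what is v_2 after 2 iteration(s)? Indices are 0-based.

v_2 = (6, 4)

v_0 = (2, 0).
v_1 = A·v_0 = (-4, -2).
v_2 = A·v_1 = (6, 4).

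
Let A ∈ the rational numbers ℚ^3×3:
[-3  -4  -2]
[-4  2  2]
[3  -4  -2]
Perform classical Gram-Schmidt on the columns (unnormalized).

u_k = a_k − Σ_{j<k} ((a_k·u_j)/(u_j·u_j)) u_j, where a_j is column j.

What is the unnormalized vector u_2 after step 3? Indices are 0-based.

u_2 = (-6/29, 72/145, 66/145)

Step 1: u_0 = a_0 = (-3, -4, 3).
Step 2: u_1 = a_1 − (-4/17)·u_0 = (-80/17, 18/17, -56/17).
Step 3: u_2 = a_2 − (-4/17)·u_0 − (77/145)·u_1 = (-6/29, 72/145, 66/145).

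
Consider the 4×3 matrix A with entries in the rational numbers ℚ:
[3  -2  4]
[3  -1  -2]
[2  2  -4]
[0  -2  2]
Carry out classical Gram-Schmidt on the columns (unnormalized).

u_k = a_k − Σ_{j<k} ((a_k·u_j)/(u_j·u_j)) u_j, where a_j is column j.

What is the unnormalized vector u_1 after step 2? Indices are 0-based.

Step 1: u_0 = a_0 = (3, 3, 2, 0).
Step 2: u_1 = a_1 − (-5/22)·u_0 = (-29/22, -7/22, 27/11, -2).

u_1 = (-29/22, -7/22, 27/11, -2)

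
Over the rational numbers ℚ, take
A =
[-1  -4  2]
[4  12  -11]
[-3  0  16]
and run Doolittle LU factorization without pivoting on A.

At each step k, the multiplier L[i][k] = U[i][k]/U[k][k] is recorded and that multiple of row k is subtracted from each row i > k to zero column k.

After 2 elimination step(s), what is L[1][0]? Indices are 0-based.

L[1][0] = -4

k=0: U[0][0]=-1
  eliminate (1,0): mult=-4, new row 1: (0, -4, -3); set L[1][0]=-4
  eliminate (2,0): mult=3, new row 2: (0, 12, 10); set L[2][0]=3
k=1: U[1][1]=-4
  eliminate (2,1): mult=-3, new row 2: (0, 0, 1); set L[2][1]=-3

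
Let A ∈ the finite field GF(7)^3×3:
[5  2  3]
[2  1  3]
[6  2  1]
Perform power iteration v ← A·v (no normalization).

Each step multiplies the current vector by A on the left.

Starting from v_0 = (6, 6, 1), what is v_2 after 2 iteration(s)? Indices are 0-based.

v_0 = (6, 6, 1).
v_1 = A·v_0 = (3, 0, 0).
v_2 = A·v_1 = (1, 6, 4).

v_2 = (1, 6, 4)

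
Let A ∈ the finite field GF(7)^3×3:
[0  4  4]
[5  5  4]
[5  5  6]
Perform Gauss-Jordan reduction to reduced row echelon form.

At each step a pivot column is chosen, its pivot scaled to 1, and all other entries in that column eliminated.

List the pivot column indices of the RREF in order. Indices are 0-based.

[1] R0 <-> R1
[1] R0 /= 5  ⇒  (1, 1, 5)
     R2 -= 5·R0  ⇒  (0, 0, 2)
[2] R1 /= 4  ⇒  (0, 1, 1)
     R0 -= 1·R1  ⇒  (1, 0, 4)
[3] R2 /= 2  ⇒  (0, 0, 1)
     R0 -= 4·R2  ⇒  (1, 0, 0)
     R1 -= 1·R2  ⇒  (0, 1, 0)

pivot columns: 0, 1, 2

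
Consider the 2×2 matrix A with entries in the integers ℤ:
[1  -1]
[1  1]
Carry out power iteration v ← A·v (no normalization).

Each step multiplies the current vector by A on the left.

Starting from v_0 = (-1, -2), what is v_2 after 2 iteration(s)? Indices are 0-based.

v_2 = (4, -2)

v_0 = (-1, -2).
v_1 = A·v_0 = (1, -3).
v_2 = A·v_1 = (4, -2).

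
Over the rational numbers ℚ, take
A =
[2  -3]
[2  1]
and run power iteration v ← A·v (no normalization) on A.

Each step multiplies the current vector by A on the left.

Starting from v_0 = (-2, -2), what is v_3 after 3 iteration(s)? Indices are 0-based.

v_0 = (-2, -2).
v_1 = A·v_0 = (2, -6).
v_2 = A·v_1 = (22, -2).
v_3 = A·v_2 = (50, 42).

v_3 = (50, 42)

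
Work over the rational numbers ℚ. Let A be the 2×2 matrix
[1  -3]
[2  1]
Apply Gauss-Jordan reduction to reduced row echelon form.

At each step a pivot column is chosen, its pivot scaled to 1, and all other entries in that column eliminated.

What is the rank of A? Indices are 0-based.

[1] R0 /= 1  ⇒  (1, -3)
     R1 -= 2·R0  ⇒  (0, 7)
[2] R1 /= 7  ⇒  (0, 1)
     R0 -= -3·R1  ⇒  (1, 0)

rank = 2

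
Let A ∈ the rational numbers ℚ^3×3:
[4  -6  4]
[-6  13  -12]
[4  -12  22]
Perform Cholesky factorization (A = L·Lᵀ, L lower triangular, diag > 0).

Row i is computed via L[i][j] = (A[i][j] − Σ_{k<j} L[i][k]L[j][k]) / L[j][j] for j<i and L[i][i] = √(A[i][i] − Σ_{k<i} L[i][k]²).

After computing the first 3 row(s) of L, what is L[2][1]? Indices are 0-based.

Step 1: L[0][0] = √(4) = 2.
  L[1][0] = (-6) / L[0][0] = -3.
Step 2: L[1][1] = √(4) = 2.
  L[2][0] = (4) / L[0][0] = 2.
  L[2][1] = (-6) / L[1][1] = -3.
Step 3: L[2][2] = √(9) = 3.

L[2][1] = -3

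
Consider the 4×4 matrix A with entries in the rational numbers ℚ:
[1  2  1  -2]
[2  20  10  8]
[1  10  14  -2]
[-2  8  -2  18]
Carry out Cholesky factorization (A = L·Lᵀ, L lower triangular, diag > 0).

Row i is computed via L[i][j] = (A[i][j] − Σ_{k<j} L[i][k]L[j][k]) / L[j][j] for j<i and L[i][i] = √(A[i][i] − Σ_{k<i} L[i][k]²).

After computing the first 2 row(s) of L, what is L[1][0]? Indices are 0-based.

Step 1: L[0][0] = √(1) = 1.
  L[1][0] = (2) / L[0][0] = 2.
Step 2: L[1][1] = √(16) = 4.

L[1][0] = 2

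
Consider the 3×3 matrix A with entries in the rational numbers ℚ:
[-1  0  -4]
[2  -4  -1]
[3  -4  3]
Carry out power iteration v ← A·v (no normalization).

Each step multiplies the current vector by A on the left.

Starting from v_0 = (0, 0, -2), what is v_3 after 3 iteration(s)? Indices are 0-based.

v_0 = (0, 0, -2).
v_1 = A·v_0 = (8, 2, -6).
v_2 = A·v_1 = (16, 14, -2).
v_3 = A·v_2 = (-8, -22, -14).

v_3 = (-8, -22, -14)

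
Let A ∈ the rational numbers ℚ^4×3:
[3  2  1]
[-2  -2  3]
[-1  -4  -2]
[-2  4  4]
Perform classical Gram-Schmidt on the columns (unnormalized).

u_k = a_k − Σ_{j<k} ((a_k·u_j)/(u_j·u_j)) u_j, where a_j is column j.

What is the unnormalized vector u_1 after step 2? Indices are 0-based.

u_1 = (1, -4/3, -11/3, 14/3)

Step 1: u_0 = a_0 = (3, -2, -1, -2).
Step 2: u_1 = a_1 − (1/3)·u_0 = (1, -4/3, -11/3, 14/3).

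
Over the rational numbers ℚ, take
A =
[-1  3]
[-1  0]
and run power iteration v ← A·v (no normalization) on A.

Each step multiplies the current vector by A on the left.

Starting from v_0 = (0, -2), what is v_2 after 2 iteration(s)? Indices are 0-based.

v_2 = (6, 6)

v_0 = (0, -2).
v_1 = A·v_0 = (-6, 0).
v_2 = A·v_1 = (6, 6).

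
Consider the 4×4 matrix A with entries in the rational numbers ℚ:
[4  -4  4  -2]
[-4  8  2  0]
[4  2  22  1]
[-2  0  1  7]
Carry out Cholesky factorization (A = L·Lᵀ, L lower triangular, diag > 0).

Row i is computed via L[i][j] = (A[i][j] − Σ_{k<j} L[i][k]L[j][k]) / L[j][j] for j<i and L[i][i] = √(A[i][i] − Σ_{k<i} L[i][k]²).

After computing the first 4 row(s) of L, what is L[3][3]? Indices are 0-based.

Step 1: L[0][0] = √(4) = 2.
  L[1][0] = (-4) / L[0][0] = -2.
Step 2: L[1][1] = √(4) = 2.
  L[2][0] = (4) / L[0][0] = 2.
  L[2][1] = (6) / L[1][1] = 3.
Step 3: L[2][2] = √(9) = 3.
  L[3][0] = (-2) / L[0][0] = -1.
  L[3][1] = (-2) / L[1][1] = -1.
  L[3][2] = (6) / L[2][2] = 2.
Step 4: L[3][3] = √(1) = 1.

L[3][3] = 1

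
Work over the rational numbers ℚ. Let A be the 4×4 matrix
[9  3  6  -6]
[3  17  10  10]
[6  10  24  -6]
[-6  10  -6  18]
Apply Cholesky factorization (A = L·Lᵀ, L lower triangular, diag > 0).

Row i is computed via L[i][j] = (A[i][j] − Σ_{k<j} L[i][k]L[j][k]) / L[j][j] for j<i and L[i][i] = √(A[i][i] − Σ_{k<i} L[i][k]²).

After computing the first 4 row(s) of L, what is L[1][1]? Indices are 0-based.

Step 1: L[0][0] = √(9) = 3.
  L[1][0] = (3) / L[0][0] = 1.
Step 2: L[1][1] = √(16) = 4.
  L[2][0] = (6) / L[0][0] = 2.
  L[2][1] = (8) / L[1][1] = 2.
Step 3: L[2][2] = √(16) = 4.
  L[3][0] = (-6) / L[0][0] = -2.
  L[3][1] = (12) / L[1][1] = 3.
  L[3][2] = (-8) / L[2][2] = -2.
Step 4: L[3][3] = √(1) = 1.

L[1][1] = 4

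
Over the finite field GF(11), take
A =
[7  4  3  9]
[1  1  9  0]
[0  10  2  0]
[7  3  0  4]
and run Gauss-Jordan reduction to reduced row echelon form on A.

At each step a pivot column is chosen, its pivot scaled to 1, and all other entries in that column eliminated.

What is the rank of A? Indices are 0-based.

rank = 4

[1] R0 /= 7  ⇒  (1, 10, 2, 6)
     R1 -= 1·R0  ⇒  (0, 2, 7, 5)
     R3 -= 7·R0  ⇒  (0, 10, 8, 6)
[2] R1 /= 2  ⇒  (0, 1, 9, 8)
     R0 -= 10·R1  ⇒  (1, 0, 0, 3)
     R2 -= 10·R1  ⇒  (0, 0, 0, 8)
     R3 -= 10·R1  ⇒  (0, 0, 6, 3)
[3] R2 <-> R3
[3] R2 /= 6  ⇒  (0, 0, 1, 6)
     R1 -= 9·R2  ⇒  (0, 1, 0, 9)
[4] R3 /= 8  ⇒  (0, 0, 0, 1)
     R0 -= 3·R3  ⇒  (1, 0, 0, 0)
     R1 -= 9·R3  ⇒  (0, 1, 0, 0)
     R2 -= 6·R3  ⇒  (0, 0, 1, 0)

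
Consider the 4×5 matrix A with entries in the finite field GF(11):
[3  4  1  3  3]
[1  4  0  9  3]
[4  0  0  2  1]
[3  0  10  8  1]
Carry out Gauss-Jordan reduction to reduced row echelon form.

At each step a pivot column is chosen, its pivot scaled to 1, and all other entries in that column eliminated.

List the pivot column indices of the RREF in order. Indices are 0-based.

pivot columns: 0, 1, 2, 3

pivot(0,0)=3: scale R0 → (1, 5, 4, 1, 1)
  clear (1,0): R1 −= (1)R0 → (0, 10, 7, 8, 2)
  clear (2,0): R2 −= (4)R0 → (0, 2, 6, 9, 8)
  clear (3,0): R3 −= (3)R0 → (0, 7, 9, 5, 9)
pivot(1,1)=10: scale R1 → (0, 1, 4, 3, 9)
  clear (0,1): R0 −= (5)R1 → (1, 0, 6, 8, 0)
  clear (2,1): R2 −= (2)R1 → (0, 0, 9, 3, 1)
  clear (3,1): R3 −= (7)R1 → (0, 0, 3, 6, 1)
pivot(2,2)=9: scale R2 → (0, 0, 1, 4, 5)
  clear (0,2): R0 −= (6)R2 → (1, 0, 0, 6, 3)
  clear (1,2): R1 −= (4)R2 → (0, 1, 0, 9, 0)
  clear (3,2): R3 −= (3)R2 → (0, 0, 0, 5, 8)
pivot(3,3)=5: scale R3 → (0, 0, 0, 1, 6)
  clear (0,3): R0 −= (6)R3 → (1, 0, 0, 0, 0)
  clear (1,3): R1 −= (9)R3 → (0, 1, 0, 0, 1)
  clear (2,3): R2 −= (4)R3 → (0, 0, 1, 0, 3)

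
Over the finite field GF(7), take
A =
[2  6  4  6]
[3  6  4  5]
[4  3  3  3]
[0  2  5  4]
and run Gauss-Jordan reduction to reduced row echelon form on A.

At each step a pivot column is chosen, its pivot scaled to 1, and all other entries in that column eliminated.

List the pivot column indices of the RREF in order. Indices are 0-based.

[1] R0 /= 2  ⇒  (1, 3, 2, 3)
     R1 -= 3·R0  ⇒  (0, 4, 5, 3)
     R2 -= 4·R0  ⇒  (0, 5, 2, 5)
[2] R1 /= 4  ⇒  (0, 1, 3, 6)
     R0 -= 3·R1  ⇒  (1, 0, 0, 6)
     R2 -= 5·R1  ⇒  (0, 0, 1, 3)
     R3 -= 2·R1  ⇒  (0, 0, 6, 6)
[3] R2 /= 1  ⇒  (0, 0, 1, 3)
     R1 -= 3·R2  ⇒  (0, 1, 0, 4)
     R3 -= 6·R2  ⇒  (0, 0, 0, 2)
[4] R3 /= 2  ⇒  (0, 0, 0, 1)
     R0 -= 6·R3  ⇒  (1, 0, 0, 0)
     R1 -= 4·R3  ⇒  (0, 1, 0, 0)
     R2 -= 3·R3  ⇒  (0, 0, 1, 0)

pivot columns: 0, 1, 2, 3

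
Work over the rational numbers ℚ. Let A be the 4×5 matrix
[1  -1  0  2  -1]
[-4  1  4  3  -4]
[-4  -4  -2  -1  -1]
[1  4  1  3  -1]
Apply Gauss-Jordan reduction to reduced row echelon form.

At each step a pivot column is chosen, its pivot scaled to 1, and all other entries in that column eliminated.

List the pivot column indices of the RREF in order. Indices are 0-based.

pivot columns: 0, 1, 2, 3

pivot(0,0)=1: scale R0 → (1, -1, 0, 2, -1)
  clear (1,0): R1 −= (-4)R0 → (0, -3, 4, 11, -8)
  clear (2,0): R2 −= (-4)R0 → (0, -8, -2, 7, -5)
  clear (3,0): R3 −= (1)R0 → (0, 5, 1, 1, 0)
pivot(1,1)=-3: scale R1 → (0, 1, -4/3, -11/3, 8/3)
  clear (0,1): R0 −= (-1)R1 → (1, 0, -4/3, -5/3, 5/3)
  clear (2,1): R2 −= (-8)R1 → (0, 0, -38/3, -67/3, 49/3)
  clear (3,1): R3 −= (5)R1 → (0, 0, 23/3, 58/3, -40/3)
pivot(2,2)=-38/3: scale R2 → (0, 0, 1, 67/38, -49/38)
  clear (0,2): R0 −= (-4/3)R2 → (1, 0, 0, 13/19, -1/19)
  clear (1,2): R1 −= (-4/3)R2 → (0, 1, 0, -25/19, 18/19)
  clear (3,2): R3 −= (23/3)R2 → (0, 0, 0, 221/38, -131/38)
pivot(3,3)=221/38: scale R3 → (0, 0, 0, 1, -131/221)
  clear (0,3): R0 −= (13/19)R3 → (1, 0, 0, 0, 6/17)
  clear (1,3): R1 −= (-25/19)R3 → (0, 1, 0, 0, 37/221)
  clear (2,3): R2 −= (67/38)R3 → (0, 0, 1, 0, -54/221)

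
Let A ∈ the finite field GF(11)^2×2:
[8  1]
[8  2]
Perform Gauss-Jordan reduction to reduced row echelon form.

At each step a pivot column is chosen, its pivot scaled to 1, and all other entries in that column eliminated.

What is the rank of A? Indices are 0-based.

rank = 2

pivot(0,0)=8: scale R0 → (1, 7)
  clear (1,0): R1 −= (8)R0 → (0, 1)
pivot(1,1)=1: scale R1 → (0, 1)
  clear (0,1): R0 −= (7)R1 → (1, 0)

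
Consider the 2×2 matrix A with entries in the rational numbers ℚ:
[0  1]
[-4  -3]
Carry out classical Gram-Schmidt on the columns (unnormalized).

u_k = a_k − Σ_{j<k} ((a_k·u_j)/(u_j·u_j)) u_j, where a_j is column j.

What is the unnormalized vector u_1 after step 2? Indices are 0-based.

u_1 = (1, 0)

Step 1: u_0 = a_0 = (0, -4).
Step 2: u_1 = a_1 − (3/4)·u_0 = (1, 0).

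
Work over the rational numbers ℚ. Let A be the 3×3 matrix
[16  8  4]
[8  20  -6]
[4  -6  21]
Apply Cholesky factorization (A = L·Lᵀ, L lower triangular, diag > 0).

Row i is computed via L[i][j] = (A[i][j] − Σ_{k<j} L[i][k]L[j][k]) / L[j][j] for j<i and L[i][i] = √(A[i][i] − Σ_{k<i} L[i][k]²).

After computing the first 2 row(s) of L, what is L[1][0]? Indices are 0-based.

L[1][0] = 2

Step 1: L[0][0] = √(16) = 4.
  L[1][0] = (8) / L[0][0] = 2.
Step 2: L[1][1] = √(16) = 4.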